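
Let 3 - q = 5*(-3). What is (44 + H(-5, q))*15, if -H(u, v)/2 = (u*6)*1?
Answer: 1560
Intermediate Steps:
q = 18 (q = 3 - 5*(-3) = 3 - 1*(-15) = 3 + 15 = 18)
H(u, v) = -12*u (H(u, v) = -2*u*6 = -2*6*u = -12*u)
(44 + H(-5, q))*15 = (44 - 12*(-5))*15 = (44 + 60)*15 = 104*15 = 1560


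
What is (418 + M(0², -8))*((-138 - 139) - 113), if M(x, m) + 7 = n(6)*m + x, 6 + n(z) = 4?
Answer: -166530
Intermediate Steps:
n(z) = -2 (n(z) = -6 + 4 = -2)
M(x, m) = -7 + x - 2*m (M(x, m) = -7 + (-2*m + x) = -7 + (x - 2*m) = -7 + x - 2*m)
(418 + M(0², -8))*((-138 - 139) - 113) = (418 + (-7 + 0² - 2*(-8)))*((-138 - 139) - 113) = (418 + (-7 + 0 + 16))*(-277 - 113) = (418 + 9)*(-390) = 427*(-390) = -166530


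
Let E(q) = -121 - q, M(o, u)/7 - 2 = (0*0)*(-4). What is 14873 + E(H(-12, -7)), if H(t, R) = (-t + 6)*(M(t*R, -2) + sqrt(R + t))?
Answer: 14500 - 18*I*sqrt(19) ≈ 14500.0 - 78.46*I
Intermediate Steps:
M(o, u) = 14 (M(o, u) = 14 + 7*((0*0)*(-4)) = 14 + 7*(0*(-4)) = 14 + 7*0 = 14 + 0 = 14)
H(t, R) = (6 - t)*(14 + sqrt(R + t)) (H(t, R) = (-t + 6)*(14 + sqrt(R + t)) = (6 - t)*(14 + sqrt(R + t)))
14873 + E(H(-12, -7)) = 14873 + (-121 - (84 - 14*(-12) + 6*sqrt(-7 - 12) - 1*(-12)*sqrt(-7 - 12))) = 14873 + (-121 - (84 + 168 + 6*sqrt(-19) - 1*(-12)*sqrt(-19))) = 14873 + (-121 - (84 + 168 + 6*(I*sqrt(19)) - 1*(-12)*I*sqrt(19))) = 14873 + (-121 - (84 + 168 + 6*I*sqrt(19) + 12*I*sqrt(19))) = 14873 + (-121 - (252 + 18*I*sqrt(19))) = 14873 + (-121 + (-252 - 18*I*sqrt(19))) = 14873 + (-373 - 18*I*sqrt(19)) = 14500 - 18*I*sqrt(19)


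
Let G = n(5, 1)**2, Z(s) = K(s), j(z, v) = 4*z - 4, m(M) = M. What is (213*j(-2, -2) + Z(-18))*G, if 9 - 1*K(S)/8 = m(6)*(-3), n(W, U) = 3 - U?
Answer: -9360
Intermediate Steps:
j(z, v) = -4 + 4*z
K(S) = 216 (K(S) = 72 - 48*(-3) = 72 - 8*(-18) = 72 + 144 = 216)
Z(s) = 216
G = 4 (G = (3 - 1*1)**2 = (3 - 1)**2 = 2**2 = 4)
(213*j(-2, -2) + Z(-18))*G = (213*(-4 + 4*(-2)) + 216)*4 = (213*(-4 - 8) + 216)*4 = (213*(-12) + 216)*4 = (-2556 + 216)*4 = -2340*4 = -9360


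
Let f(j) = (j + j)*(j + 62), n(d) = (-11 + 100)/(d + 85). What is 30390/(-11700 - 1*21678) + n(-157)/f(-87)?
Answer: -1586853107/1742331600 ≈ -0.91076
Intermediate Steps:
n(d) = 89/(85 + d)
f(j) = 2*j*(62 + j) (f(j) = (2*j)*(62 + j) = 2*j*(62 + j))
30390/(-11700 - 1*21678) + n(-157)/f(-87) = 30390/(-11700 - 1*21678) + (89/(85 - 157))/((2*(-87)*(62 - 87))) = 30390/(-11700 - 21678) + (89/(-72))/((2*(-87)*(-25))) = 30390/(-33378) + (89*(-1/72))/4350 = 30390*(-1/33378) - 89/72*1/4350 = -5065/5563 - 89/313200 = -1586853107/1742331600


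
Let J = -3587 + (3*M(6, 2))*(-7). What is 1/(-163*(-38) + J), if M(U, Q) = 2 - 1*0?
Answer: 1/2565 ≈ 0.00038986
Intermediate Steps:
M(U, Q) = 2 (M(U, Q) = 2 + 0 = 2)
J = -3629 (J = -3587 + (3*2)*(-7) = -3587 + 6*(-7) = -3587 - 42 = -3629)
1/(-163*(-38) + J) = 1/(-163*(-38) - 3629) = 1/(6194 - 3629) = 1/2565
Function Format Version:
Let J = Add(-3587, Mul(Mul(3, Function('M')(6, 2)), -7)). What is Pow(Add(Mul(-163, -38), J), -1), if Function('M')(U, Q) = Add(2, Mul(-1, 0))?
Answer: Rational(1, 2565) ≈ 0.00038986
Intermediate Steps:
Function('M')(U, Q) = 2 (Function('M')(U, Q) = Add(2, 0) = 2)
J = -3629 (J = Add(-3587, Mul(Mul(3, 2), -7)) = Add(-3587, Mul(6, -7)) = Add(-3587, -42) = -3629)
Pow(Add(Mul(-163, -38), J), -1) = Pow(Add(Mul(-163, -38), -3629), -1) = Pow(Add(6194, -3629), -1) = Pow(2565, -1) = Rational(1, 2565)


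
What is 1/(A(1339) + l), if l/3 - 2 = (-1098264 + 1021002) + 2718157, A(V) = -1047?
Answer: 1/7921644 ≈ 1.2624e-7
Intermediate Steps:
l = 7922691 (l = 6 + 3*((-1098264 + 1021002) + 2718157) = 6 + 3*(-77262 + 2718157) = 6 + 3*2640895 = 6 + 7922685 = 7922691)
1/(A(1339) + l) = 1/(-1047 + 7922691) = 1/7921644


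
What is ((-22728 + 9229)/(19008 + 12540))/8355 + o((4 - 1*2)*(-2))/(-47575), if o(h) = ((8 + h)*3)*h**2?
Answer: -931822811/227999762100 ≈ -0.0040869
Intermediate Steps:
o(h) = h**2*(24 + 3*h) (o(h) = (24 + 3*h)*h**2 = h**2*(24 + 3*h))
((-22728 + 9229)/(19008 + 12540))/8355 + o((4 - 1*2)*(-2))/(-47575) = ((-22728 + 9229)/(19008 + 12540))/8355 + (3*((4 - 1*2)*(-2))**2*(8 + (4 - 1*2)*(-2)))/(-47575) = -13499/31548*(1/8355) + (3*((4 - 2)*(-2))**2*(8 + (4 - 2)*(-2)))*(-1/47575) = -13499*1/31548*(1/8355) + (3*(2*(-2))**2*(8 + 2*(-2)))*(-1/47575) = -13499/31548*1/8355 + (3*(-4)**2*(8 - 4))*(-1/47575) = -13499/263583540 + (3*16*4)*(-1/47575) = -13499/263583540 + 192*(-1/47575) = -13499/263583540 - 192/47575 = -931822811/227999762100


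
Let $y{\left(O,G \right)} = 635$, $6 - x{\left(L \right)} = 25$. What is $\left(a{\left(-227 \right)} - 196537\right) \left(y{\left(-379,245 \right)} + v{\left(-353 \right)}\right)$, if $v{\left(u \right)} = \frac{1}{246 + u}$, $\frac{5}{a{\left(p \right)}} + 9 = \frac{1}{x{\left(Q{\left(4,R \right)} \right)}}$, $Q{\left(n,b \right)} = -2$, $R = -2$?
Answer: $- \frac{574202540574}{4601} \approx -1.248 \cdot 10^{8}$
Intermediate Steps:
$x{\left(L \right)} = -19$ ($x{\left(L \right)} = 6 - 25 = -19$)
$a{\left(p \right)} = - \frac{95}{172}$ ($a{\left(p \right)} = \frac{5}{-9 + \frac{1}{-19}} = \frac{5}{-9 - \frac{1}{19}} = \frac{5}{- \frac{172}{19}} = 5 \left(- \frac{19}{172}\right) = - \frac{95}{172}$)
$\left(a{\left(-227 \right)} - 196537\right) \left(y{\left(-379,245 \right)} + v{\left(-353 \right)}\right) = \left(- \frac{95}{172} - 196537\right) \left(635 + \frac{1}{246 - 353}\right) = - \frac{33804459 \left(635 + \frac{1}{-107}\right)}{172} = - \frac{33804459 \left(635 - \frac{1}{107}\right)}{172} = \left(- \frac{33804459}{172}\right) \frac{67944}{107} = - \frac{574202540574}{4601}$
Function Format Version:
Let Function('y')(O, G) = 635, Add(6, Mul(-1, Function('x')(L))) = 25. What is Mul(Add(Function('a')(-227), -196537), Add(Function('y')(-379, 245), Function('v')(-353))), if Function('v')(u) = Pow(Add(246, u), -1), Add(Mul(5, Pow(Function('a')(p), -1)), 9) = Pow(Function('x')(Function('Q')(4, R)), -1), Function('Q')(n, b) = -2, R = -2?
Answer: Rational(-574202540574, 4601) ≈ -1.2480e+8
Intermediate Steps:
Function('x')(L) = -19 (Function('x')(L) = Add(6, Mul(-1, 25)) = Add(6, -25) = -19)
Function('a')(p) = Rational(-95, 172) (Function('a')(p) = Mul(5, Pow(Add(-9, Pow(-19, -1)), -1)) = Mul(5, Pow(Add(-9, Rational(-1, 19)), -1)) = Mul(5, Pow(Rational(-172, 19), -1)) = Mul(5, Rational(-19, 172)) = Rational(-95, 172))
Mul(Add(Function('a')(-227), -196537), Add(Function('y')(-379, 245), Function('v')(-353))) = Mul(Add(Rational(-95, 172), -196537), Add(635, Pow(Add(246, -353), -1))) = Mul(Rational(-33804459, 172), Add(635, Pow(-107, -1))) = Mul(Rational(-33804459, 172), Add(635, Rational(-1, 107))) = Mul(Rational(-33804459, 172), Rational(67944, 107)) = Rational(-574202540574, 4601)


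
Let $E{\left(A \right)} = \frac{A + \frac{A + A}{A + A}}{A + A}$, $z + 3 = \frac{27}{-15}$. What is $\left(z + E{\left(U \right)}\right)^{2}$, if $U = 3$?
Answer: $\frac{3844}{225} \approx 17.084$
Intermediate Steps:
$z = - \frac{24}{5}$ ($z = -3 + \frac{27}{-15} = -3 + 27 \left(- \frac{1}{15}\right) = -3 - \frac{9}{5} = - \frac{24}{5} \approx -4.8$)
$E{\left(A \right)} = \frac{1 + A}{2 A}$ ($E{\left(A \right)} = \frac{A + \frac{2 A}{2 A}}{2 A} = \left(A + 2 A \frac{1}{2 A}\right) \frac{1}{2 A} = \left(A + 1\right) \frac{1}{2 A} = \left(1 + A\right) \frac{1}{2 A} = \frac{1 + A}{2 A}$)
$\left(z + E{\left(U \right)}\right)^{2} = \left(- \frac{24}{5} + \frac{1 + 3}{2 \cdot 3}\right)^{2} = \left(- \frac{24}{5} + \frac{1}{2} \cdot \frac{1}{3} \cdot 4\right)^{2} = \left(- \frac{24}{5} + \frac{2}{3}\right)^{2} = \left(- \frac{62}{15}\right)^{2} = \frac{3844}{225}$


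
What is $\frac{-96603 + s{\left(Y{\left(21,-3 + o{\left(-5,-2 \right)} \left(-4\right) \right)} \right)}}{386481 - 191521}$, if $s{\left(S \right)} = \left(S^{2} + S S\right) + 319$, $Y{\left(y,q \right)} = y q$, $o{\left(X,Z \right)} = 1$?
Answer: $- \frac{26533}{97480} \approx -0.27219$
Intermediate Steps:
$Y{\left(y,q \right)} = q y$
$s{\left(S \right)} = 319 + 2 S^{2}$ ($s{\left(S \right)} = \left(S^{2} + S^{2}\right) + 319 = 2 S^{2} + 319 = 319 + 2 S^{2}$)
$\frac{-96603 + s{\left(Y{\left(21,-3 + o{\left(-5,-2 \right)} \left(-4\right) \right)} \right)}}{386481 - 191521} = \frac{-96603 + \left(319 + 2 \left(\left(-3 + 1 \left(-4\right)\right) 21\right)^{2}\right)}{386481 - 191521} = \frac{-96603 + \left(319 + 2 \left(\left(-3 - 4\right) 21\right)^{2}\right)}{194960} = \left(-96603 + \left(319 + 2 \left(\left(-7\right) 21\right)^{2}\right)\right) \frac{1}{194960} = \left(-96603 + \left(319 + 2 \left(-147\right)^{2}\right)\right) \frac{1}{194960} = \left(-96603 + \left(319 + 2 \cdot 21609\right)\right) \frac{1}{194960} = \left(-96603 + \left(319 + 43218\right)\right) \frac{1}{194960} = \left(-96603 + 43537\right) \frac{1}{194960} = \left(-53066\right) \frac{1}{194960} = - \frac{26533}{97480}$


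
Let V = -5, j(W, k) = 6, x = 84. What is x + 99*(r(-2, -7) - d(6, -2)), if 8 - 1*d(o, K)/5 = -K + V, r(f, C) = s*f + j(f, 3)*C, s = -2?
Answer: -9123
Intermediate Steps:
r(f, C) = -2*f + 6*C
d(o, K) = 65 + 5*K (d(o, K) = 40 - 5*(-K - 5) = 40 - 5*(-5 - K) = 40 + (25 + 5*K) = 65 + 5*K)
x + 99*(r(-2, -7) - d(6, -2)) = 84 + 99*((-2*(-2) + 6*(-7)) - (65 + 5*(-2))) = 84 + 99*((4 - 42) - (65 - 10)) = 84 + 99*(-38 - 1*55) = 84 + 99*(-38 - 55) = 84 + 99*(-93) = 84 - 9207 = -9123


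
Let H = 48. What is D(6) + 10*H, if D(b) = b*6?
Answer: 516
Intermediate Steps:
D(b) = 6*b
D(6) + 10*H = 6*6 + 10*48 = 36 + 480 = 516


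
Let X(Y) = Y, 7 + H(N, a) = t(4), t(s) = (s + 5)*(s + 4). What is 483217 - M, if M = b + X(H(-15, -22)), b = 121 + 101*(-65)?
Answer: 489596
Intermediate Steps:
t(s) = (4 + s)*(5 + s) (t(s) = (5 + s)*(4 + s) = (4 + s)*(5 + s))
H(N, a) = 65 (H(N, a) = -7 + (20 + 4² + 9*4) = -7 + (20 + 16 + 36) = -7 + 72 = 65)
b = -6444 (b = 121 - 6565 = -6444)
M = -6379 (M = -6444 + 65 = -6379)
483217 - M = 483217 - 1*(-6379) = 483217 + 6379 = 489596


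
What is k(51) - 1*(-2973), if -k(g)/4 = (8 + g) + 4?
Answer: 2721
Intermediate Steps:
k(g) = -48 - 4*g (k(g) = -4*((8 + g) + 4) = -4*(12 + g) = -48 - 4*g)
k(51) - 1*(-2973) = (-48 - 4*51) - 1*(-2973) = (-48 - 204) + 2973 = -252 + 2973 = 2721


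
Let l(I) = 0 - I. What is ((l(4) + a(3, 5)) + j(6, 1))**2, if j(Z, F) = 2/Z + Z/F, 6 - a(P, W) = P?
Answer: 256/9 ≈ 28.444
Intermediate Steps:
l(I) = -I
a(P, W) = 6 - P
((l(4) + a(3, 5)) + j(6, 1))**2 = ((-1*4 + (6 - 1*3)) + (2/6 + 6/1))**2 = ((-4 + (6 - 3)) + (2*(1/6) + 6*1))**2 = ((-4 + 3) + (1/3 + 6))**2 = (-1 + 19/3)**2 = (16/3)**2 = 256/9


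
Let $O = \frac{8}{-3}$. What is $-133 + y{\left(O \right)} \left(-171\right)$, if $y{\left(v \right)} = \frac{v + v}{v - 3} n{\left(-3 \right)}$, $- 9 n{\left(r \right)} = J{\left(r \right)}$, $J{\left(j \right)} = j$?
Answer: $- \frac{3173}{17} \approx -186.65$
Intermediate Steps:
$n{\left(r \right)} = - \frac{r}{9}$
$O = - \frac{8}{3}$ ($O = 8 \left(- \frac{1}{3}\right) = - \frac{8}{3} \approx -2.6667$)
$y{\left(v \right)} = \frac{2 v}{3 \left(-3 + v\right)}$ ($y{\left(v \right)} = \frac{v + v}{v - 3} \left(\left(- \frac{1}{9}\right) \left(-3\right)\right) = \frac{2 v}{-3 + v} \frac{1}{3} = \frac{2 v}{3 \left(-3 + v\right)}$)
$-133 + y{\left(O \right)} \left(-171\right) = -133 + \frac{2}{3} \left(- \frac{8}{3}\right) \frac{1}{-3 - \frac{8}{3}} \left(-171\right) = -133 + \frac{2}{3} \left(- \frac{8}{3}\right) \frac{1}{- \frac{17}{3}} \left(-171\right) = -133 + \frac{2}{3} \left(- \frac{8}{3}\right) \left(- \frac{3}{17}\right) \left(-171\right) = -133 + \frac{16}{51} \left(-171\right) = -133 - \frac{912}{17} = - \frac{3173}{17}$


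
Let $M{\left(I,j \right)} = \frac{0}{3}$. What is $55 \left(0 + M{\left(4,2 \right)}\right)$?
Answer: $0$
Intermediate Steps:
$M{\left(I,j \right)} = 0$ ($M{\left(I,j \right)} = 0 \cdot \frac{1}{3} = 0$)
$55 \left(0 + M{\left(4,2 \right)}\right) = 55 \left(0 + 0\right) = 55 \cdot 0 = 0$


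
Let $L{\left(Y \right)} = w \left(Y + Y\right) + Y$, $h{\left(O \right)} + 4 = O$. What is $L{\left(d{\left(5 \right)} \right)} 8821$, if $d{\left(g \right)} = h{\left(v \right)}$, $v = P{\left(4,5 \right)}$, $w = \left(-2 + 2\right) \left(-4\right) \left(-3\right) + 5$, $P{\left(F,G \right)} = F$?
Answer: $0$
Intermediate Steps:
$w = 5$ ($w = 0 \left(-4\right) \left(-3\right) + 5 = 0 \left(-3\right) + 5 = 0 + 5 = 5$)
$v = 4$
$h{\left(O \right)} = -4 + O$
$d{\left(g \right)} = 0$ ($d{\left(g \right)} = -4 + 4 = 0$)
$L{\left(Y \right)} = 11 Y$ ($L{\left(Y \right)} = 5 \left(Y + Y\right) + Y = 5 \cdot 2 Y + Y = 10 Y + Y = 11 Y$)
$L{\left(d{\left(5 \right)} \right)} 8821 = 11 \cdot 0 \cdot 8821 = 0 \cdot 8821 = 0$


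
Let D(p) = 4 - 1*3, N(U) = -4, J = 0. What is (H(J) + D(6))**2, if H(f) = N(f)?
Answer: 9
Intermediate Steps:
H(f) = -4
D(p) = 1 (D(p) = 4 - 3 = 1)
(H(J) + D(6))**2 = (-4 + 1)**2 = (-3)**2 = 9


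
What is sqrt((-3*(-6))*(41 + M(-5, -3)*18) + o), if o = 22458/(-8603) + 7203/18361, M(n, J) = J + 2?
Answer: sqrt(209683177701622611)/22565669 ≈ 20.292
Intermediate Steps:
M(n, J) = 2 + J
o = -50054847/22565669 (o = 22458*(-1/8603) + 7203*(1/18361) = -22458/8603 + 1029/2623 = -50054847/22565669 ≈ -2.2182)
sqrt((-3*(-6))*(41 + M(-5, -3)*18) + o) = sqrt((-3*(-6))*(41 + (2 - 3)*18) - 50054847/22565669) = sqrt(18*(41 - 1*18) - 50054847/22565669) = sqrt(18*(41 - 18) - 50054847/22565669) = sqrt(18*23 - 50054847/22565669) = sqrt(414 - 50054847/22565669) = sqrt(9292132119/22565669) = sqrt(209683177701622611)/22565669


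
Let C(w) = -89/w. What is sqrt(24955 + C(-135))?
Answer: sqrt(50535210)/45 ≈ 157.97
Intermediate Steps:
sqrt(24955 + C(-135)) = sqrt(24955 - 89/(-135)) = sqrt(24955 - 89*(-1/135)) = sqrt(24955 + 89/135) = sqrt(3369014/135) = sqrt(50535210)/45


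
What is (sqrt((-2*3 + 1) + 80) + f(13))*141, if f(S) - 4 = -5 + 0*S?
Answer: -141 + 705*sqrt(3) ≈ 1080.1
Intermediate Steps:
f(S) = -1 (f(S) = 4 + (-5 + 0*S) = 4 + (-5 + 0) = 4 - 5 = -1)
(sqrt((-2*3 + 1) + 80) + f(13))*141 = (sqrt((-2*3 + 1) + 80) - 1)*141 = (sqrt((-6 + 1) + 80) - 1)*141 = (sqrt(-5 + 80) - 1)*141 = (sqrt(75) - 1)*141 = (5*sqrt(3) - 1)*141 = (-1 + 5*sqrt(3))*141 = -141 + 705*sqrt(3)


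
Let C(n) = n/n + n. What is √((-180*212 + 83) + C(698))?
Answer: I*√37378 ≈ 193.33*I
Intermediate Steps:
C(n) = 1 + n
√((-180*212 + 83) + C(698)) = √((-180*212 + 83) + (1 + 698)) = √((-38160 + 83) + 699) = √(-38077 + 699) = √(-37378) = I*√37378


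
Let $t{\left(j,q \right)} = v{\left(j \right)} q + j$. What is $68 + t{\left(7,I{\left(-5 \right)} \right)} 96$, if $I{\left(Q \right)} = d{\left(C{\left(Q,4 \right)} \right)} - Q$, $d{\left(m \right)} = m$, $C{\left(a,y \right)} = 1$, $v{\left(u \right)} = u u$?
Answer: $28964$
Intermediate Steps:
$v{\left(u \right)} = u^{2}$
$I{\left(Q \right)} = 1 - Q$
$t{\left(j,q \right)} = j + q j^{2}$ ($t{\left(j,q \right)} = j^{2} q + j = q j^{2} + j = j + q j^{2}$)
$68 + t{\left(7,I{\left(-5 \right)} \right)} 96 = 68 + 7 \left(1 + 7 \left(1 - -5\right)\right) 96 = 68 + 7 \left(1 + 7 \left(1 + 5\right)\right) 96 = 68 + 7 \left(1 + 7 \cdot 6\right) 96 = 68 + 7 \left(1 + 42\right) 96 = 68 + 7 \cdot 43 \cdot 96 = 68 + 301 \cdot 96 = 68 + 28896 = 28964$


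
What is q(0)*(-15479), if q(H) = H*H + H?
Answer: 0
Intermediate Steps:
q(H) = H + H² (q(H) = H² + H = H + H²)
q(0)*(-15479) = (0*(1 + 0))*(-15479) = (0*1)*(-15479) = 0*(-15479) = 0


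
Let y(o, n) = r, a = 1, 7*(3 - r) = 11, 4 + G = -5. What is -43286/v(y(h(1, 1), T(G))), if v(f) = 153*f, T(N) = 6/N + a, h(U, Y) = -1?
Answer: -151501/765 ≈ -198.04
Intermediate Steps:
G = -9 (G = -4 - 5 = -9)
r = 10/7 (r = 3 - 1/7*11 = 3 - 11/7 = 10/7 ≈ 1.4286)
T(N) = 1 + 6/N (T(N) = 6/N + 1 = 1 + 6/N)
y(o, n) = 10/7
-43286/v(y(h(1, 1), T(G))) = -43286/(153*(10/7)) = -43286/1530/7 = -43286*7/1530 = -151501/765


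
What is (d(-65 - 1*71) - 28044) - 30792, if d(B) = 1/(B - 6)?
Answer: -8354713/142 ≈ -58836.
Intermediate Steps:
d(B) = 1/(-6 + B)
(d(-65 - 1*71) - 28044) - 30792 = (1/(-6 + (-65 - 1*71)) - 28044) - 30792 = (1/(-6 + (-65 - 71)) - 28044) - 30792 = (1/(-6 - 136) - 28044) - 30792 = (1/(-142) - 28044) - 30792 = (-1/142 - 28044) - 30792 = -3982249/142 - 30792 = -8354713/142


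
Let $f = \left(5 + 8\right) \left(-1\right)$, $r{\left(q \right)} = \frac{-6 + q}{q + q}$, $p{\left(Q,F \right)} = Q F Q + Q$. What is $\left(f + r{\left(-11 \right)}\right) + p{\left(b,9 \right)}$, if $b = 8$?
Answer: $\frac{12579}{22} \approx 571.77$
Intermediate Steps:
$p{\left(Q,F \right)} = Q + F Q^{2}$ ($p{\left(Q,F \right)} = F Q Q + Q = F Q^{2} + Q = Q + F Q^{2}$)
$r{\left(q \right)} = \frac{-6 + q}{2 q}$
$f = -13$ ($f = 13 \left(-1\right) = -13$)
$\left(f + r{\left(-11 \right)}\right) + p{\left(b,9 \right)} = \left(-13 + \frac{-6 - 11}{2 \left(-11\right)}\right) + 8 \left(1 + 9 \cdot 8\right) = \left(-13 + \frac{1}{2} \left(- \frac{1}{11}\right) \left(-17\right)\right) + 8 \left(1 + 72\right) = \left(-13 + \frac{17}{22}\right) + 8 \cdot 73 = - \frac{269}{22} + 584 = \frac{12579}{22}$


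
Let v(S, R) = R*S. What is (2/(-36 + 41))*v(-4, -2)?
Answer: 16/5 ≈ 3.2000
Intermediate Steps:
(2/(-36 + 41))*v(-4, -2) = (2/(-36 + 41))*(-2*(-4)) = (2/5)*8 = 16/5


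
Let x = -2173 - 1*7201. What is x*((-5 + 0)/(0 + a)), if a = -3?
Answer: -46870/3 ≈ -15623.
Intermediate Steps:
x = -9374 (x = -2173 - 7201 = -9374)
x*((-5 + 0)/(0 + a)) = -9374*(-5 + 0)/(0 - 3) = -(-46870)/(-3) = -(-46870)*(-1)/3 = -9374*5/3 = -46870/3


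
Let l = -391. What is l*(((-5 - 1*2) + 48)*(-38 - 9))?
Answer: 753457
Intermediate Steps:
l*(((-5 - 1*2) + 48)*(-38 - 9)) = -391*((-5 - 1*2) + 48)*(-38 - 9) = -391*((-5 - 2) + 48)*(-47) = -391*(-7 + 48)*(-47) = -16031*(-47) = -391*(-1927) = 753457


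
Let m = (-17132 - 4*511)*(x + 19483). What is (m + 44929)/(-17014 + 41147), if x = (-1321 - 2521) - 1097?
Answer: -278850815/24133 ≈ -11555.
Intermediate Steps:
x = -4939 (x = -3842 - 1097 = -4939)
m = -278895744 (m = (-17132 - 4*511)*(-4939 + 19483) = (-17132 - 2044)*14544 = -19176*14544 = -278895744)
(m + 44929)/(-17014 + 41147) = (-278895744 + 44929)/(-17014 + 41147) = -278850815/24133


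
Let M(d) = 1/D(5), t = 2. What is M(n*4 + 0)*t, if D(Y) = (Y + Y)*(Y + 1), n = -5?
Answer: 1/30 ≈ 0.033333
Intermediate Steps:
D(Y) = 2*Y*(1 + Y) (D(Y) = (2*Y)*(1 + Y) = 2*Y*(1 + Y))
M(d) = 1/60 (M(d) = 1/(2*5*(1 + 5)) = 1/(2*5*6) = 1/60)
M(n*4 + 0)*t = (1/60)*2 = 1/30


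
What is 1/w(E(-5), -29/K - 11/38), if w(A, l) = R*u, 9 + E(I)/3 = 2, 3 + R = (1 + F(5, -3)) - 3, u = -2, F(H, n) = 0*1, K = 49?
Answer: ⅒ ≈ 0.10000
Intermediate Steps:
F(H, n) = 0
R = -5 (R = -3 + ((1 + 0) - 3) = -3 + (1 - 3) = -3 - 2 = -5)
E(I) = -21 (E(I) = -27 + 3*2 = -27 + 6 = -21)
w(A, l) = 10 (w(A, l) = -5*(-2) = 10)
1/w(E(-5), -29/K - 11/38) = 1/10 = ⅒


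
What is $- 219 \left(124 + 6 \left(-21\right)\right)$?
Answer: $438$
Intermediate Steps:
$- 219 \left(124 + 6 \left(-21\right)\right) = - 219 \left(124 - 126\right) = \left(-219\right) \left(-2\right) = 438$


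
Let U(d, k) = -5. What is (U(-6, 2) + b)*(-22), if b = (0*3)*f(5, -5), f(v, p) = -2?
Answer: 110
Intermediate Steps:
b = 0 (b = (0*3)*(-2) = 0*(-2) = 0)
(U(-6, 2) + b)*(-22) = (-5 + 0)*(-22) = -5*(-22) = 110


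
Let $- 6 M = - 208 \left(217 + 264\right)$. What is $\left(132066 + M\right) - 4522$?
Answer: $\frac{432656}{3} \approx 1.4422 \cdot 10^{5}$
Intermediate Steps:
$M = \frac{50024}{3}$ ($M = - \frac{\left(-208\right) \left(217 + 264\right)}{6} = - \frac{\left(-208\right) 481}{6} = \left(- \frac{1}{6}\right) \left(-100048\right) = \frac{50024}{3} \approx 16675.0$)
$\left(132066 + M\right) - 4522 = \left(132066 + \frac{50024}{3}\right) - 4522 = \frac{446222}{3} - 4522 = \frac{432656}{3}$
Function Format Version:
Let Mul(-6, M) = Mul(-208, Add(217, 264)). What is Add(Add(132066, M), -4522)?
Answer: Rational(432656, 3) ≈ 1.4422e+5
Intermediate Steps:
M = Rational(50024, 3) (M = Mul(Rational(-1, 6), Mul(-208, Add(217, 264))) = Mul(Rational(-1, 6), Mul(-208, 481)) = Mul(Rational(-1, 6), -100048) = Rational(50024, 3) ≈ 16675.)
Add(Add(132066, M), -4522) = Add(Add(132066, Rational(50024, 3)), -4522) = Add(Rational(446222, 3), -4522) = Rational(432656, 3)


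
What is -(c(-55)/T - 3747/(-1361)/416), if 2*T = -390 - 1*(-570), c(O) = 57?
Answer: -5434877/8492640 ≈ -0.63995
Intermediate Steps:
T = 90 (T = (-390 - 1*(-570))/2 = (-390 + 570)/2 = (½)*180 = 90)
-(c(-55)/T - 3747/(-1361)/416) = -(57/90 - 3747/(-1361)/416) = -(57*(1/90) - 3747*(-1/1361)*(1/416)) = -(19/30 + (3747/1361)*(1/416)) = -(19/30 + 3747/566176) = -1*5434877/8492640 = -5434877/8492640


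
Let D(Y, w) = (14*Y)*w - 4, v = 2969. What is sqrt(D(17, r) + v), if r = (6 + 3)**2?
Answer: sqrt(22243) ≈ 149.14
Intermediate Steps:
r = 81 (r = 9**2 = 81)
D(Y, w) = -4 + 14*Y*w (D(Y, w) = 14*Y*w - 4 = -4 + 14*Y*w)
sqrt(D(17, r) + v) = sqrt((-4 + 14*17*81) + 2969) = sqrt((-4 + 19278) + 2969) = sqrt(19274 + 2969) = sqrt(22243)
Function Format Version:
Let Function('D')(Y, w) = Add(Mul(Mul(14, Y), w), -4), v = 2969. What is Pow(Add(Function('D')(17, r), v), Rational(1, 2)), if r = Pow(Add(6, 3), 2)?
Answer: Pow(22243, Rational(1, 2)) ≈ 149.14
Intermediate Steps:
r = 81 (r = Pow(9, 2) = 81)
Function('D')(Y, w) = Add(-4, Mul(14, Y, w)) (Function('D')(Y, w) = Add(Mul(14, Y, w), -4) = Add(-4, Mul(14, Y, w)))
Pow(Add(Function('D')(17, r), v), Rational(1, 2)) = Pow(Add(Add(-4, Mul(14, 17, 81)), 2969), Rational(1, 2)) = Pow(Add(Add(-4, 19278), 2969), Rational(1, 2)) = Pow(Add(19274, 2969), Rational(1, 2)) = Pow(22243, Rational(1, 2))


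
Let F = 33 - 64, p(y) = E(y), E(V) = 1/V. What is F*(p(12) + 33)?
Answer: -12307/12 ≈ -1025.6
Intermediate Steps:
E(V) = 1/V
p(y) = 1/y
F = -31
F*(p(12) + 33) = -31*(1/12 + 33) = -31*397/12 = -12307/12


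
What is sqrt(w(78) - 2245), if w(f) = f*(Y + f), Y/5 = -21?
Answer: I*sqrt(4351) ≈ 65.962*I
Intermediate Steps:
Y = -105 (Y = 5*(-21) = -105)
w(f) = f*(-105 + f)
sqrt(w(78) - 2245) = sqrt(78*(-105 + 78) - 2245) = sqrt(78*(-27) - 2245) = sqrt(-2106 - 2245) = sqrt(-4351) = I*sqrt(4351)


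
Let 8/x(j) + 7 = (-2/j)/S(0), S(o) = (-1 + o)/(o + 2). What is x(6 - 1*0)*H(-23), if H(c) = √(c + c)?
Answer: -24*I*√46/19 ≈ -8.5672*I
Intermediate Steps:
H(c) = √2*√c (H(c) = √(2*c) = √2*√c)
S(o) = (-1 + o)/(2 + o)
x(j) = 8/(-7 + 4/j) (x(j) = 8/(-7 + (-2/j)/(((-1 + 0)/(2 + 0)))) = 8/(-7 + (-2/j)/((-1/2))) = 8/(-7 + (-2/j)/(((½)*(-1)))) = 8/(-7 + (-2/j)/(-½)) = 8/(-7 - 2/j*(-2)) = 8/(-7 + 4/j))
x(6 - 1*0)*H(-23) = (8*(6 - 1*0)/(4 - 7*(6 - 1*0)))*(√2*√(-23)) = (8*(6 + 0)/(4 - 7*(6 + 0)))*(√2*(I*√23)) = (8*6/(4 - 7*6))*(I*√46) = (8*6/(4 - 42))*(I*√46) = (8*6/(-38))*(I*√46) = (8*6*(-1/38))*(I*√46) = -24*I*√46/19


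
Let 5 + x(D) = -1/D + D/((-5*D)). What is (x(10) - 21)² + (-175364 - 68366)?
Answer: -24303831/100 ≈ -2.4304e+5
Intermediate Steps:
x(D) = -26/5 - 1/D (x(D) = -5 + (-1/D + D/((-5*D))) = -5 + (-1/D + D*(-1/(5*D))) = -5 + (-1/D - ⅕) = -5 + (-⅕ - 1/D) = -26/5 - 1/D)
(x(10) - 21)² + (-175364 - 68366) = ((-26/5 - 1/10) - 21)² + (-175364 - 68366) = ((-26/5 - 1*⅒) - 21)² - 243730 = ((-26/5 - ⅒) - 21)² - 243730 = (-53/10 - 21)² - 243730 = (-263/10)² - 243730 = 69169/100 - 243730 = -24303831/100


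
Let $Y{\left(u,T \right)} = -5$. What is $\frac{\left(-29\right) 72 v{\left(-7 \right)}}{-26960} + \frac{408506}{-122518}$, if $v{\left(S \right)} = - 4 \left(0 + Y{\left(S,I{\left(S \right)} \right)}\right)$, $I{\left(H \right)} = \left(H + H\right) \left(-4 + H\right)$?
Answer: $- \frac{36856063}{20644283} \approx -1.7853$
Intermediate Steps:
$I{\left(H \right)} = 2 H \left(-4 + H\right)$
$v{\left(S \right)} = 20$ ($v{\left(S \right)} = - 4 \left(0 - 5\right) = \left(-4\right) \left(-5\right) = 20$)
$\frac{\left(-29\right) 72 v{\left(-7 \right)}}{-26960} + \frac{408506}{-122518} = \frac{\left(-29\right) 72 \cdot 20}{-26960} + \frac{408506}{-122518} = \left(-2088\right) 20 \left(- \frac{1}{26960}\right) + 408506 \left(- \frac{1}{122518}\right) = \left(-41760\right) \left(- \frac{1}{26960}\right) - \frac{204253}{61259} = \frac{522}{337} - \frac{204253}{61259} = - \frac{36856063}{20644283}$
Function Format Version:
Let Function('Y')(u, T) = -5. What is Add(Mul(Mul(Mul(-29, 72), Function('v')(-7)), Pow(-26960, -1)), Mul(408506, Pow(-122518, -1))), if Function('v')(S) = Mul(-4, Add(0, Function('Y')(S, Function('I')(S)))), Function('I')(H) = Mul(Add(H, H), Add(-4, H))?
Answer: Rational(-36856063, 20644283) ≈ -1.7853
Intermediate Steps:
Function('I')(H) = Mul(2, H, Add(-4, H)) (Function('I')(H) = Mul(Mul(2, H), Add(-4, H)) = Mul(2, H, Add(-4, H)))
Function('v')(S) = 20 (Function('v')(S) = Mul(-4, Add(0, -5)) = Mul(-4, -5) = 20)
Add(Mul(Mul(Mul(-29, 72), Function('v')(-7)), Pow(-26960, -1)), Mul(408506, Pow(-122518, -1))) = Add(Mul(Mul(Mul(-29, 72), 20), Pow(-26960, -1)), Mul(408506, Pow(-122518, -1))) = Add(Mul(Mul(-2088, 20), Rational(-1, 26960)), Mul(408506, Rational(-1, 122518))) = Add(Mul(-41760, Rational(-1, 26960)), Rational(-204253, 61259)) = Add(Rational(522, 337), Rational(-204253, 61259)) = Rational(-36856063, 20644283)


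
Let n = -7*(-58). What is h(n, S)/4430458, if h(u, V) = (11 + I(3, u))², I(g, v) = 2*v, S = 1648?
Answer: 677329/4430458 ≈ 0.15288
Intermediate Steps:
n = 406
h(u, V) = (11 + 2*u)²
h(n, S)/4430458 = (11 + 2*406)²/4430458 = (11 + 812)²*(1/4430458) = 823²*(1/4430458) = 677329*(1/4430458) = 677329/4430458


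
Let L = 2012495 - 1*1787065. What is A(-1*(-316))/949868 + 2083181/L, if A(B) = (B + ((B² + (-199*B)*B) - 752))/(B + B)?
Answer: 155763862535117/16916170715960 ≈ 9.2080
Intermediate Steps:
L = 225430 (L = 2012495 - 1787065 = 225430)
A(B) = (-752 + B - 198*B²)/(2*B) (A(B) = (B + ((B² - 199*B²) - 752))/((2*B)) = (B + (-198*B² - 752))*(1/(2*B)) = (B + (-752 - 198*B²))*(1/(2*B)) = (-752 + B - 198*B²)*(1/(2*B)) = (-752 + B - 198*B²)/(2*B))
A(-1*(-316))/949868 + 2083181/L = (½ - 376/((-1*(-316))) - (-99)*(-316))/949868 + 2083181/225430 = (½ - 376/316 - 99*316)*(1/949868) + 2083181*(1/225430) = (½ - 376*1/316 - 31284)*(1/949868) + 2083181/225430 = (½ - 94/79 - 31284)*(1/949868) + 2083181/225430 = -4942981/158*1/949868 + 2083181/225430 = -4942981/150079144 + 2083181/225430 = 155763862535117/16916170715960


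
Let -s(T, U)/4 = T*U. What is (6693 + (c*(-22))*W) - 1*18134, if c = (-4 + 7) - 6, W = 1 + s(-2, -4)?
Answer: -13487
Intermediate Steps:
s(T, U) = -4*T*U
W = -31 (W = 1 - 4*(-2)*(-4) = 1 - 32 = -31)
c = -3 (c = 3 - 6 = -3)
(6693 + (c*(-22))*W) - 1*18134 = (6693 - 3*(-22)*(-31)) - 1*18134 = (6693 + 66*(-31)) - 18134 = (6693 - 2046) - 18134 = 4647 - 18134 = -13487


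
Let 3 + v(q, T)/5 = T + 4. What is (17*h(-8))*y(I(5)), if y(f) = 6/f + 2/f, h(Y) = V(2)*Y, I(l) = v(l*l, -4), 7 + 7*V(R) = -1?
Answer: -8704/105 ≈ -82.895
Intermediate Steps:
V(R) = -8/7 (V(R) = -1 + (⅐)*(-1) = -1 - ⅐ = -8/7)
v(q, T) = 5 + 5*T (v(q, T) = -15 + 5*(T + 4) = -15 + 5*(4 + T) = -15 + (20 + 5*T) = 5 + 5*T)
I(l) = -15 (I(l) = 5 + 5*(-4) = 5 - 20 = -15)
h(Y) = -8*Y/7
y(f) = 8/f
(17*h(-8))*y(I(5)) = (17*(-8/7*(-8)))*(8/(-15)) = (17*(64/7))*(8*(-1/15)) = (1088/7)*(-8/15) = -8704/105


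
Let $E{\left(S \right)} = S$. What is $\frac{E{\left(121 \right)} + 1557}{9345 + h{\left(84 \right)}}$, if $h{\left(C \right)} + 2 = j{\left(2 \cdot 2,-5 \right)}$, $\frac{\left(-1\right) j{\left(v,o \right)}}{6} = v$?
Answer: $\frac{1678}{9319} \approx 0.18006$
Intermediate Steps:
$j{\left(v,o \right)} = - 6 v$
$h{\left(C \right)} = -26$ ($h{\left(C \right)} = -2 - 6 \cdot 2 \cdot 2 = -2 - 24 = -26$)
$\frac{E{\left(121 \right)} + 1557}{9345 + h{\left(84 \right)}} = \frac{121 + 1557}{9345 - 26} = \frac{1678}{9319}$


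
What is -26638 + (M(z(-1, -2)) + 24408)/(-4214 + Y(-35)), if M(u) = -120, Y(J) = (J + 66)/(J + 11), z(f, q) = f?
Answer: -245042678/9197 ≈ -26644.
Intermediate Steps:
Y(J) = (66 + J)/(11 + J)
-26638 + (M(z(-1, -2)) + 24408)/(-4214 + Y(-35)) = -26638 + (-120 + 24408)/(-4214 + (66 - 35)/(11 - 35)) = -26638 + 24288/(-4214 + 31/(-24)) = -26638 + 24288/(-4214 - 1/24*31) = -26638 + 24288/(-4214 - 31/24) = -26638 + 24288/(-101167/24) = -26638 + 24288*(-24/101167) = -26638 - 52992/9197 = -245042678/9197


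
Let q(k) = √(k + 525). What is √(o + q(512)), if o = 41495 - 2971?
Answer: √(38524 + √1037) ≈ 196.36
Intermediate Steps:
o = 38524
q(k) = √(525 + k)
√(o + q(512)) = √(38524 + √(525 + 512)) = √(38524 + √1037)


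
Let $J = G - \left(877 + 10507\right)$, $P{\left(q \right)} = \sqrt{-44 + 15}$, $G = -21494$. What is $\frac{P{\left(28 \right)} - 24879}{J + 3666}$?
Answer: $\frac{24879}{29212} - \frac{i \sqrt{29}}{29212} \approx 0.85167 - 0.00018435 i$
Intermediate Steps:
$P{\left(q \right)} = i \sqrt{29}$ ($P{\left(q \right)} = \sqrt{-29} = i \sqrt{29}$)
$J = -32878$ ($J = -21494 - \left(877 + 10507\right) = -21494 - 11384 = -32878$)
$\frac{P{\left(28 \right)} - 24879}{J + 3666} = \frac{i \sqrt{29} - 24879}{-32878 + 3666} = \frac{-24879 + i \sqrt{29}}{-29212} = \left(-24879 + i \sqrt{29}\right) \left(- \frac{1}{29212}\right) = \frac{24879}{29212} - \frac{i \sqrt{29}}{29212}$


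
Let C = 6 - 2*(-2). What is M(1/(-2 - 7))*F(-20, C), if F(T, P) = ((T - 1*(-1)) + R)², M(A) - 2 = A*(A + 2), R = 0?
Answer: 52345/81 ≈ 646.23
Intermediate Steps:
M(A) = 2 + A*(2 + A) (M(A) = 2 + A*(A + 2) = 2 + A*(2 + A))
C = 10 (C = 6 + 4 = 10)
F(T, P) = (1 + T)² (F(T, P) = ((T - 1*(-1)) + 0)² = ((T + 1) + 0)² = ((1 + T) + 0)² = (1 + T)²)
M(1/(-2 - 7))*F(-20, C) = (2 + (1/(-2 - 7))² + 2/(-2 - 7))*(1 - 20)² = (2 + (1/(-9))² + 2/(-9))*(-19)² = (2 + (-⅑)² + 2*(-⅑))*361 = (2 + 1/81 - 2/9)*361 = (145/81)*361 = 52345/81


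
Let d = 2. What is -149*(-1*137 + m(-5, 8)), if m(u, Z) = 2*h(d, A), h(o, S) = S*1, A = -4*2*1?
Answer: 22797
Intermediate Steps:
A = -8 (A = -8*1 = -8)
h(o, S) = S
m(u, Z) = -16 (m(u, Z) = 2*(-8) = -16)
-149*(-1*137 + m(-5, 8)) = -149*(-1*137 - 16) = -149*(-137 - 16) = -149*(-153) = 22797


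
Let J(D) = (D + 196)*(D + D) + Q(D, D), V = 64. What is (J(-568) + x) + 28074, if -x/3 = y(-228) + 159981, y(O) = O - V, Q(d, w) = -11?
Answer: -28412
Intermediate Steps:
J(D) = -11 + 2*D*(196 + D) (J(D) = (D + 196)*(D + D) - 11 = (196 + D)*(2*D) - 11 = 2*D*(196 + D) - 11 = -11 + 2*D*(196 + D))
y(O) = -64 + O (y(O) = O - 1*64 = O - 64 = -64 + O)
x = -479067 (x = -3*((-64 - 228) + 159981) = -3*(-292 + 159981) = -3*159689 = -479067)
(J(-568) + x) + 28074 = ((-11 + 2*(-568)² + 392*(-568)) - 479067) + 28074 = ((-11 + 2*322624 - 222656) - 479067) + 28074 = ((-11 + 645248 - 222656) - 479067) + 28074 = (422581 - 479067) + 28074 = -56486 + 28074 = -28412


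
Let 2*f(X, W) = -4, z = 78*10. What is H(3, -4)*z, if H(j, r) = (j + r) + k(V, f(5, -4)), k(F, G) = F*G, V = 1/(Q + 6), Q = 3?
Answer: -2860/3 ≈ -953.33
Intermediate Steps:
z = 780
f(X, W) = -2 (f(X, W) = (½)*(-4) = -2)
V = ⅑ (V = 1/(3 + 6) = 1/9 = ⅑ ≈ 0.11111)
H(j, r) = -2/9 + j + r (H(j, r) = (j + r) + (⅑)*(-2) = (j + r) - 2/9 = -2/9 + j + r)
H(3, -4)*z = (-2/9 + 3 - 4)*780 = -11/9*780 = -2860/3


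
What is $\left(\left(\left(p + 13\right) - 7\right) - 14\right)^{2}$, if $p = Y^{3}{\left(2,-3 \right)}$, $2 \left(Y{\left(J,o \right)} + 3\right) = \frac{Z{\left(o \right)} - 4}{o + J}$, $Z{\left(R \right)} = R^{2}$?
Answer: $\frac{1946025}{64} \approx 30407.0$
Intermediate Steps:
$Y{\left(J,o \right)} = -3 + \frac{-4 + o^{2}}{2 \left(J + o\right)}$ ($Y{\left(J,o \right)} = -3 + \frac{\left(o^{2} - 4\right) \frac{1}{o + J}}{2} = -3 + \frac{\left(-4 + o^{2}\right) \frac{1}{J + o}}{2} = -3 + \frac{\frac{1}{J + o} \left(-4 + o^{2}\right)}{2} = -3 + \frac{-4 + o^{2}}{2 \left(J + o\right)}$)
$p = - \frac{1331}{8}$ ($p = \left(\frac{-2 + \frac{\left(-3\right)^{2}}{2} - 6 - -9}{2 - 3}\right)^{3} = \left(\frac{-2 + \frac{1}{2} \cdot 9 - 6 + 9}{-1}\right)^{3} = \left(- (-2 + \frac{9}{2} - 6 + 9)\right)^{3} = \left(\left(-1\right) \frac{11}{2}\right)^{3} = \left(- \frac{11}{2}\right)^{3} = - \frac{1331}{8} \approx -166.38$)
$\left(\left(\left(p + 13\right) - 7\right) - 14\right)^{2} = \left(\left(\left(- \frac{1331}{8} + 13\right) - 7\right) - 14\right)^{2} = \left(\left(- \frac{1227}{8} - 7\right) - 14\right)^{2} = \left(- \frac{1283}{8} - 14\right)^{2} = \left(- \frac{1395}{8}\right)^{2} = \frac{1946025}{64}$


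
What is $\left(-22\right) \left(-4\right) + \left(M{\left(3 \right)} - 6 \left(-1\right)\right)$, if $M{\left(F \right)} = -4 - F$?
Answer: $87$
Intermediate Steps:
$\left(-22\right) \left(-4\right) + \left(M{\left(3 \right)} - 6 \left(-1\right)\right) = \left(-22\right) \left(-4\right) - \left(7 + 6 \left(-1\right)\right) = 88 - 1 = 87$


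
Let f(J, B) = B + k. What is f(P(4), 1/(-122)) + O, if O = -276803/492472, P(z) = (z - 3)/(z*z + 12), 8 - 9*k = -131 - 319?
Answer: 13604501765/270367128 ≈ 50.319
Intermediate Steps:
k = 458/9 (k = 8/9 - (-131 - 319)/9 = 8/9 - ⅑*(-450) = 8/9 + 50 = 458/9 ≈ 50.889)
P(z) = (-3 + z)/(12 + z²) (P(z) = (-3 + z)/(z² + 12) = (-3 + z)/(12 + z²))
f(J, B) = 458/9 + B (f(J, B) = B + 458/9 = 458/9 + B)
O = -276803/492472 (O = -276803*1/492472 = -276803/492472 ≈ -0.56207)
f(P(4), 1/(-122)) + O = (458/9 + 1/(-122)) - 276803/492472 = (458/9 - 1/122) - 276803/492472 = 55867/1098 - 276803/492472 = 13604501765/270367128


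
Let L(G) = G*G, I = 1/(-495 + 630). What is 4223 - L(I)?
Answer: 76964174/18225 ≈ 4223.0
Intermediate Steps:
I = 1/135 ≈ 0.0074074
L(G) = G²
4223 - L(I) = 4223 - (1/135)² = 4223 - 1*1/18225 = 4223 - 1/18225 = 76964174/18225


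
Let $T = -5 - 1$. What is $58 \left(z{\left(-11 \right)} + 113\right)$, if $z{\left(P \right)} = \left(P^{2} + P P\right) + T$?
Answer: $20242$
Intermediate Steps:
$T = -6$
$z{\left(P \right)} = -6 + 2 P^{2}$ ($z{\left(P \right)} = \left(P^{2} + P P\right) - 6 = \left(P^{2} + P^{2}\right) - 6 = 2 P^{2} - 6 = -6 + 2 P^{2}$)
$58 \left(z{\left(-11 \right)} + 113\right) = 58 \left(\left(-6 + 2 \left(-11\right)^{2}\right) + 113\right) = 58 \left(\left(-6 + 2 \cdot 121\right) + 113\right) = 58 \left(\left(-6 + 242\right) + 113\right) = 58 \left(236 + 113\right) = 58 \cdot 349 = 20242$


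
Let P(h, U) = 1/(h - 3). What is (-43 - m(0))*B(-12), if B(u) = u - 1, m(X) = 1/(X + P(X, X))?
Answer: 520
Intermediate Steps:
P(h, U) = 1/(-3 + h)
m(X) = 1/(X + 1/(-3 + X))
B(u) = -1 + u
(-43 - m(0))*B(-12) = (-43 - (-3 + 0)/(1 + 0*(-3 + 0)))*(-1 - 12) = (-43 - (-3)/(1 + 0*(-3)))*(-13) = (-43 - (-3)/(1 + 0))*(-13) = (-43 - (-3)/1)*(-13) = (-43 - (-3))*(-13) = (-43 - 1*(-3))*(-13) = (-43 + 3)*(-13) = -40*(-13) = 520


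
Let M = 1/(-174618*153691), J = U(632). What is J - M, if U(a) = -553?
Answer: -14840979916013/26837215038 ≈ -553.00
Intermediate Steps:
J = -553
M = -1/26837215038 (M = -1/174618*1/153691 = -1/26837215038 ≈ -3.7262e-11)
J - M = -553 - 1*(-1/26837215038) = -553 + 1/26837215038 = -14840979916013/26837215038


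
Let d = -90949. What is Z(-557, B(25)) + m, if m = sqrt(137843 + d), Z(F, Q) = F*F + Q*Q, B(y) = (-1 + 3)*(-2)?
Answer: 310265 + sqrt(46894) ≈ 3.1048e+5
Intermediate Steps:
B(y) = -4 (B(y) = 2*(-2) = -4)
Z(F, Q) = F**2 + Q**2
m = sqrt(46894) (m = sqrt(137843 - 90949) = sqrt(46894) ≈ 216.55)
Z(-557, B(25)) + m = ((-557)**2 + (-4)**2) + sqrt(46894) = (310249 + 16) + sqrt(46894) = 310265 + sqrt(46894)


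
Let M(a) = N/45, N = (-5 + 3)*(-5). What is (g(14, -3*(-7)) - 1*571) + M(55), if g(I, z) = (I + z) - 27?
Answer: -5065/9 ≈ -562.78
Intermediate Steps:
N = 10 (N = -2*(-5) = 10)
M(a) = 2/9 (M(a) = 10/45 = 10*(1/45) = 2/9)
g(I, z) = -27 + I + z
(g(14, -3*(-7)) - 1*571) + M(55) = ((-27 + 14 - 3*(-7)) - 1*571) + 2/9 = ((-27 + 14 + 21) - 571) + 2/9 = (8 - 571) + 2/9 = -563 + 2/9 = -5065/9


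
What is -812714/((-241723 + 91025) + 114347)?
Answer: 116102/5193 ≈ 22.357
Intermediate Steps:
-812714/((-241723 + 91025) + 114347) = -812714/(-150698 + 114347) = -812714/(-36351) = -812714*(-1/36351) = 116102/5193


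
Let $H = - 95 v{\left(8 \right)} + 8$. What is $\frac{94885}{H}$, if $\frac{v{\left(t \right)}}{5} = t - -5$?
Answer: $- \frac{13555}{881} \approx -15.386$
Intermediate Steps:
$v{\left(t \right)} = 25 + 5 t$ ($v{\left(t \right)} = 5 \left(t - -5\right) = 5 \left(t + 5\right) = 5 \left(5 + t\right) = 25 + 5 t$)
$H = -6167$ ($H = - 95 \left(25 + 5 \cdot 8\right) + 8 = - 95 \left(25 + 40\right) + 8 = \left(-95\right) 65 + 8 = -6175 + 8 = -6167$)
$\frac{94885}{H} = \frac{94885}{-6167} = 94885 \left(- \frac{1}{6167}\right) = - \frac{13555}{881}$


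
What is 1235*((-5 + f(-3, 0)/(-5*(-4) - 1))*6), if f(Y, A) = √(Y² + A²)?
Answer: -35880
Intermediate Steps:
f(Y, A) = √(A² + Y²)
1235*((-5 + f(-3, 0)/(-5*(-4) - 1))*6) = 1235*((-5 + √(0² + (-3)²)/(-5*(-4) - 1))*6) = 1235*((-5 + √(0 + 9)/(20 - 1))*6) = 1235*((-5 + √9/19)*6) = 1235*((-5 + 3*(1/19))*6) = 1235*((-5 + 3/19)*6) = 1235*(-92/19*6) = 1235*(-552/19) = -35880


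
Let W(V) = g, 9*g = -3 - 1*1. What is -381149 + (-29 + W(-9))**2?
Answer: -30802844/81 ≈ -3.8028e+5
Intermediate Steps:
g = -4/9 (g = (-3 - 1*1)/9 = (-3 - 1)/9 = (1/9)*(-4) = -4/9 ≈ -0.44444)
W(V) = -4/9
-381149 + (-29 + W(-9))**2 = -381149 + (-29 - 4/9)**2 = -381149 + (-265/9)**2 = -381149 + 70225/81 = -30802844/81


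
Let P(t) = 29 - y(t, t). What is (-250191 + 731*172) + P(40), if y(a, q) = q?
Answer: -124470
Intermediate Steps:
P(t) = 29 - t
(-250191 + 731*172) + P(40) = (-250191 + 731*172) + (29 - 1*40) = (-250191 + 125732) + (29 - 40) = -124459 - 11 = -124470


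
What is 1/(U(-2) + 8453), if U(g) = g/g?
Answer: 1/8454 ≈ 0.00011829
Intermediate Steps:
U(g) = 1
1/(U(-2) + 8453) = 1/(1 + 8453) = 1/8454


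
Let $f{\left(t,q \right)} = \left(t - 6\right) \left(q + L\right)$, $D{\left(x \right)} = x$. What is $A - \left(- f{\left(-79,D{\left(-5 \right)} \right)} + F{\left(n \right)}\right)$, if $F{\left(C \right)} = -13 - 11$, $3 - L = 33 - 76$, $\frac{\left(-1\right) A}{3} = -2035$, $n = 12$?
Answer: $2644$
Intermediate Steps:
$A = 6105$ ($A = \left(-3\right) \left(-2035\right) = 6105$)
$L = 46$ ($L = 3 - \left(33 - 76\right) = 3 - -43 = 3 + 43 = 46$)
$F{\left(C \right)} = -24$ ($F{\left(C \right)} = -13 - 11 = -24$)
$f{\left(t,q \right)} = \left(-6 + t\right) \left(46 + q\right)$ ($f{\left(t,q \right)} = \left(t - 6\right) \left(q + 46\right) = \left(-6 + t\right) \left(46 + q\right)$)
$A - \left(- f{\left(-79,D{\left(-5 \right)} \right)} + F{\left(n \right)}\right) = 6105 - 3461 = 2644$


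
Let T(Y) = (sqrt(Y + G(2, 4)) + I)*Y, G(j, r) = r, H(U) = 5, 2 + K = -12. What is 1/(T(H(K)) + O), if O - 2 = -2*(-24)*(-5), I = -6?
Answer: -1/253 ≈ -0.0039526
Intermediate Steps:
K = -14 (K = -2 - 12 = -14)
O = -238 (O = 2 - 2*(-24)*(-5) = 2 + 48*(-5) = 2 - 240 = -238)
T(Y) = Y*(-6 + sqrt(4 + Y)) (T(Y) = (sqrt(Y + 4) - 6)*Y = (sqrt(4 + Y) - 6)*Y = (-6 + sqrt(4 + Y))*Y = Y*(-6 + sqrt(4 + Y)))
1/(T(H(K)) + O) = 1/(5*(-6 + sqrt(4 + 5)) - 238) = 1/(5*(-6 + sqrt(9)) - 238) = 1/(5*(-6 + 3) - 238) = 1/(5*(-3) - 238) = 1/(-15 - 238) = 1/(-253) = -1/253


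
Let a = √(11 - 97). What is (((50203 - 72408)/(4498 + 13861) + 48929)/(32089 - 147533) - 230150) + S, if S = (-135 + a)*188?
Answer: -270790240267593/1059718198 + 188*I*√86 ≈ -2.5553e+5 + 1743.4*I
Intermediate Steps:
a = I*√86 (a = √(-86) = I*√86 ≈ 9.2736*I)
S = -25380 + 188*I*√86 (S = (-135 + I*√86)*188 = -25380 + 188*I*√86 ≈ -25380.0 + 1743.4*I)
(((50203 - 72408)/(4498 + 13861) + 48929)/(32089 - 147533) - 230150) + S = (((50203 - 72408)/(4498 + 13861) + 48929)/(32089 - 147533) - 230150) + (-25380 + 188*I*√86) = ((-22205/18359 + 48929)/(-115444) - 230150) + (-25380 + 188*I*√86) = ((-22205*1/18359 + 48929)*(-1/115444) - 230150) + (-25380 + 188*I*√86) = ((-22205/18359 + 48929)*(-1/115444) - 230150) + (-25380 + 188*I*√86) = ((898265306/18359)*(-1/115444) - 230150) + (-25380 + 188*I*√86) = (-449132653/1059718198 - 230150) + (-25380 + 188*I*√86) = -243894592402353/1059718198 + (-25380 + 188*I*√86) = -270790240267593/1059718198 + 188*I*√86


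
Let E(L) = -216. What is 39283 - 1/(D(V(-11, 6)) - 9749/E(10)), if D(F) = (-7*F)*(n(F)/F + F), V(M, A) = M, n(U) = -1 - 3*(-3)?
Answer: 7279100833/185299 ≈ 39283.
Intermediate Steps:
n(U) = 8 (n(U) = -1 + 9 = 8)
D(F) = -7*F*(F + 8/F) (D(F) = (-7*F)*(8/F + F) = (-7*F)*(F + 8/F) = -7*F*(F + 8/F))
39283 - 1/(D(V(-11, 6)) - 9749/E(10)) = 39283 - 1/((-56 - 7*(-11)**2) - 9749/(-216)) = 39283 - 1/((-56 - 7*121) - 9749*(-1/216)) = 39283 - 1/((-56 - 847) + 9749/216) = 39283 - 1/(-903 + 9749/216) = 39283 - 1/(-185299/216) = 39283 - 1*(-216/185299) = 39283 + 216/185299 = 7279100833/185299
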